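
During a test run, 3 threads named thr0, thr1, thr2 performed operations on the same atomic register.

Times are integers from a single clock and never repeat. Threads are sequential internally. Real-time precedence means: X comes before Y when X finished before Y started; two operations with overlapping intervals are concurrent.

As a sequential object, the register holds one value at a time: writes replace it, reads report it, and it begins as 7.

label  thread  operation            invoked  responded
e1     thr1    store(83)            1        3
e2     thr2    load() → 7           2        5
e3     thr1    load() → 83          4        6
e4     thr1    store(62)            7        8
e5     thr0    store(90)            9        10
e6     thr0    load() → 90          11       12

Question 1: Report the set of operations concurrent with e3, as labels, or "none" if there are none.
e2

e3 spans [4,6]: anything still running between times 4 and 6 counts as concurrent
e1 [1,3]: before
e2 [2,5]: concurrent
e4 [7,8]: after
e5 [9,10]: after
e6 [11,12]: after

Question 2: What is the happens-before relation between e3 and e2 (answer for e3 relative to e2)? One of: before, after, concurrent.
concurrent

e3 spans [4,6], e2 spans [2,5]
the intervals overlap in both directions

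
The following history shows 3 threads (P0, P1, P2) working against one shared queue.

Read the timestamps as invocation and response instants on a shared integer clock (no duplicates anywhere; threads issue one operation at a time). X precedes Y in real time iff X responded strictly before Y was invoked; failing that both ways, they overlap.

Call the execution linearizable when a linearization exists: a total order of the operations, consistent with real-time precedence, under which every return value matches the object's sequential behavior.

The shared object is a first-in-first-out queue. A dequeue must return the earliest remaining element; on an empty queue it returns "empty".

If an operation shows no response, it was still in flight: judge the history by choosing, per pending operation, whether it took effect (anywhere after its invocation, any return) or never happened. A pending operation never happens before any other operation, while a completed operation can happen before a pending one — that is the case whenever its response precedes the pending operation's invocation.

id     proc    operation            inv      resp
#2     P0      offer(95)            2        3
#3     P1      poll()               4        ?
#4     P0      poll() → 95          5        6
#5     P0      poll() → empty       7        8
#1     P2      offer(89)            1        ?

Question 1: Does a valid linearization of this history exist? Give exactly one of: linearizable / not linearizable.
linearizable

a witness: #1, #2, #3, #4, #5
step 1: #1 offer(89) (pending, included) — queue <89>
step 2: #2 offer(95) — queue <89,95>
step 3: #3 poll() (pending, included) — queue <95>
step 4: #4 poll() → 95 — queue <>
step 5: #5 poll() → empty — queue <>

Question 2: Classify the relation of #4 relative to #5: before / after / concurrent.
before

#4 spans [5,6], #5 spans [7,8]
resp(#4)=6 < inv(#5)=7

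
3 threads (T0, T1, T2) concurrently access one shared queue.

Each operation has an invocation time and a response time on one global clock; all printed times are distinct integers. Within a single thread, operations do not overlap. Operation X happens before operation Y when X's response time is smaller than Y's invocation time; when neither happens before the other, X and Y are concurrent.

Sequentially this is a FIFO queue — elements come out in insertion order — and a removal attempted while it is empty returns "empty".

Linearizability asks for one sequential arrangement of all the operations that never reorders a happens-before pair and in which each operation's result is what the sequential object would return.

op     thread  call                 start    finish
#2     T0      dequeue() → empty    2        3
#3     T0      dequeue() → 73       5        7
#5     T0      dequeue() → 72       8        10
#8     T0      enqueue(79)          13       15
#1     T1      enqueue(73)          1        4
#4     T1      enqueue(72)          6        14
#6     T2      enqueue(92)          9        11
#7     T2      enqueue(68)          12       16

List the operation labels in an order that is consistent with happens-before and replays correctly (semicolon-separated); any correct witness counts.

after step 1 (#2 dequeue() → empty): queue <>
after step 2 (#1 enqueue(73)): queue <73>
after step 3 (#3 dequeue() → 73): queue <>
after step 4 (#4 enqueue(72)): queue <72>
after step 5 (#5 dequeue() → 72): queue <>
after step 6 (#6 enqueue(92)): queue <92>
after step 7 (#7 enqueue(68)): queue <92,68>
after step 8 (#8 enqueue(79)): queue <92,68,79>

#2; #1; #3; #4; #5; #6; #7; #8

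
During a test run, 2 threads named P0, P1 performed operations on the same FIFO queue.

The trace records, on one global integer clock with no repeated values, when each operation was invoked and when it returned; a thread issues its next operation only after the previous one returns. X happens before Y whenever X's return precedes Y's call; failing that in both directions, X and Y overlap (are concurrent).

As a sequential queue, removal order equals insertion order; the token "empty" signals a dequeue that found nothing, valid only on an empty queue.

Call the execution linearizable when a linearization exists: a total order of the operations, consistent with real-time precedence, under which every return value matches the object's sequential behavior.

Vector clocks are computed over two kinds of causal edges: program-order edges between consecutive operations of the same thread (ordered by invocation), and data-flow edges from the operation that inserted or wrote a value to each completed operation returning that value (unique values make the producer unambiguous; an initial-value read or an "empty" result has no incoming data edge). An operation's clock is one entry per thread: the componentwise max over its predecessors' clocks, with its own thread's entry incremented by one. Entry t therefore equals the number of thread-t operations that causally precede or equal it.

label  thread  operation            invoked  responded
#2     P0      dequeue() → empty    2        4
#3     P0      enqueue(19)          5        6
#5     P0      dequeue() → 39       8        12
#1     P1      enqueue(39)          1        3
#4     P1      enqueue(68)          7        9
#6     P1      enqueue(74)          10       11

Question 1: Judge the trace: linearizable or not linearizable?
one valid linearization: #2, #1, #3, #4, #5, #6
after step 1 (#2 dequeue() → empty): queue <>
after step 2 (#1 enqueue(39)): queue <39>
after step 3 (#3 enqueue(19)): queue <39,19>
after step 4 (#4 enqueue(68)): queue <39,19,68>
after step 5 (#5 dequeue() → 39): queue <19,68>
after step 6 (#6 enqueue(74)): queue <19,68,74>

linearizable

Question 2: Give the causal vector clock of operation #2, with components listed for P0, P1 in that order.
Answer: (1, 0)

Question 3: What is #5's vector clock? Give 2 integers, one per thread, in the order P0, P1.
Answer: (3, 1)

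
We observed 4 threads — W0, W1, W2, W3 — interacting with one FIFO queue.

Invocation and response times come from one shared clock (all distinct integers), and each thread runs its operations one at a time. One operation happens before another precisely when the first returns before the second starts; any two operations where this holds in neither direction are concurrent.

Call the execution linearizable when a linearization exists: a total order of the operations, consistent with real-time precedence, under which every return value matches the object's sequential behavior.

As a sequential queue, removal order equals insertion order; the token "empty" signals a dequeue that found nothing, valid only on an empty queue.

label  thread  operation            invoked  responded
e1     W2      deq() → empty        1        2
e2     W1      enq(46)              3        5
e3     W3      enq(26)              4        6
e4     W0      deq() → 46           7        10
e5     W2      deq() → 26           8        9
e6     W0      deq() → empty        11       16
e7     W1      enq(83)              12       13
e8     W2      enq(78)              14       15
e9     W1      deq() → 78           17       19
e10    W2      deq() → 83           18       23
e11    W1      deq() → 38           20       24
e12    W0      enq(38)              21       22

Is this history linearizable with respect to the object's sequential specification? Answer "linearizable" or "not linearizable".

linearizable

witness order: e1, e2, e3, e4, e5, e6, e7, e8, e10, e9, e12, e11
after step 1 (e1 deq() → empty): queue <>
after step 2 (e2 enq(46)): queue <46>
after step 3 (e3 enq(26)): queue <46,26>
after step 4 (e4 deq() → 46): queue <26>
after step 5 (e5 deq() → 26): queue <>
after step 6 (e6 deq() → empty): queue <>
after step 7 (e7 enq(83)): queue <83>
after step 8 (e8 enq(78)): queue <83,78>
after step 9 (e10 deq() → 83): queue <78>
after step 10 (e9 deq() → 78): queue <>
after step 11 (e12 enq(38)): queue <38>
after step 12 (e11 deq() → 38): queue <>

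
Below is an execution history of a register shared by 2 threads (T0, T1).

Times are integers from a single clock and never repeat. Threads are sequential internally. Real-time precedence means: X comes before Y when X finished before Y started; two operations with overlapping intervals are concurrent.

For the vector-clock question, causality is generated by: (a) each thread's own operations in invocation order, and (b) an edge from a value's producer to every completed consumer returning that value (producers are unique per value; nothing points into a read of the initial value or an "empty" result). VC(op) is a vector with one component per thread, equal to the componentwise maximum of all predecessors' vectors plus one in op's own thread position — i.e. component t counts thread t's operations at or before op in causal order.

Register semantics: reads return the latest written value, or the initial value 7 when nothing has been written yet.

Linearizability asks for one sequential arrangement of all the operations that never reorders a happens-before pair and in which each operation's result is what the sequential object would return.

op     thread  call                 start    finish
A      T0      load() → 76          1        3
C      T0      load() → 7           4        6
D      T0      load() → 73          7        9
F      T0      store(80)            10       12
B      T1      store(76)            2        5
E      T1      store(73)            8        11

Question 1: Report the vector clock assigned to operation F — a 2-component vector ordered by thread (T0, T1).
root op B, invoked 2: fresh clock plus T1's own tick → (0, 1)
merge at E (invoked 8): VC(B)=(0, 1), own-thread bump on T1 → (0, 2)
merge at A (invoked 1): VC(B)=(0, 1), own-thread bump on T0 → (1, 1)
merge at C (invoked 4): VC(A)=(1, 1), own-thread bump on T0 → (2, 1)
merge at D (invoked 7): VC(C)=(2, 1), VC(E)=(0, 2), own-thread bump on T0 → (3, 2)
merge at F (invoked 10): VC(D)=(3, 2), own-thread bump on T0 → (4, 2)
target: VC(F) = (4, 2)

(4, 2)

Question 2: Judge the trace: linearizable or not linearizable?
prefix check: 1..5 passes, 1..6 fails once C's time-6 response joins
3 completed operations, 3 real-time-consistent orders — every register replay fails
sample order A, B, C stalls at step 1 — A load() → 76 has no legal effect
sample order A, C, B stalls at step 1 — A load() → 76 has no legal effect

not linearizable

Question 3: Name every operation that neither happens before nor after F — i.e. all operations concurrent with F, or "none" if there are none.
F spans [10,12]; an op avoiding the whole window 10..12 is ordered, any other is concurrent
A [1,3]: before
B [2,5]: before
C [4,6]: before
D [7,9]: before
E [8,11]: concurrent

E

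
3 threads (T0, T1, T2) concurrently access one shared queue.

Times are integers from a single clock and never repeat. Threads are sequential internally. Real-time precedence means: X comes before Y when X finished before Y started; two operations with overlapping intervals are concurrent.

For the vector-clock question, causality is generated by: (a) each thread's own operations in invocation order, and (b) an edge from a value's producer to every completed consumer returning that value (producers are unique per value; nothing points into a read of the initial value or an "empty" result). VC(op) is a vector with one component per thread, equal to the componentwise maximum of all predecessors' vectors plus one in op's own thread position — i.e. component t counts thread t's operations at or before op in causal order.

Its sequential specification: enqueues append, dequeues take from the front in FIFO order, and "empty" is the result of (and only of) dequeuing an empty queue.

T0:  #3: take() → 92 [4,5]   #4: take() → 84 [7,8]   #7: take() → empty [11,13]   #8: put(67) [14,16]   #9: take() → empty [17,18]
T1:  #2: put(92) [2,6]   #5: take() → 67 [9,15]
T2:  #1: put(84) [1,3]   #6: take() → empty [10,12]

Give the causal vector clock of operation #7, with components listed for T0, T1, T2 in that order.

no predecessors for #1 (invoked 1): T2 increments from zero → (0, 0, 1)
no predecessors for #2 (invoked 2): T1 increments from zero → (0, 1, 0)
merge at #6 (invoked 10): VC(#1)=(0, 0, 1), own-thread bump on T2 → (0, 0, 2)
merge at #3 (invoked 4): VC(#2)=(0, 1, 0), own-thread bump on T0 → (1, 1, 0)
merge at #4 (invoked 7): VC(#1)=(0, 0, 1), VC(#3)=(1, 1, 0), own-thread bump on T0 → (2, 1, 1)
merge at #7 (invoked 11): VC(#4)=(2, 1, 1), own-thread bump on T0 → (3, 1, 1)
merge at #8 (invoked 14): VC(#7)=(3, 1, 1), own-thread bump on T0 → (4, 1, 1)
merge at #5 (invoked 9): VC(#2)=(0, 1, 0), VC(#8)=(4, 1, 1), own-thread bump on T1 → (4, 2, 1)
merge at #9 (invoked 17): VC(#8)=(4, 1, 1), own-thread bump on T0 → (5, 1, 1)
target: VC(#7) = (3, 1, 1)

(3, 1, 1)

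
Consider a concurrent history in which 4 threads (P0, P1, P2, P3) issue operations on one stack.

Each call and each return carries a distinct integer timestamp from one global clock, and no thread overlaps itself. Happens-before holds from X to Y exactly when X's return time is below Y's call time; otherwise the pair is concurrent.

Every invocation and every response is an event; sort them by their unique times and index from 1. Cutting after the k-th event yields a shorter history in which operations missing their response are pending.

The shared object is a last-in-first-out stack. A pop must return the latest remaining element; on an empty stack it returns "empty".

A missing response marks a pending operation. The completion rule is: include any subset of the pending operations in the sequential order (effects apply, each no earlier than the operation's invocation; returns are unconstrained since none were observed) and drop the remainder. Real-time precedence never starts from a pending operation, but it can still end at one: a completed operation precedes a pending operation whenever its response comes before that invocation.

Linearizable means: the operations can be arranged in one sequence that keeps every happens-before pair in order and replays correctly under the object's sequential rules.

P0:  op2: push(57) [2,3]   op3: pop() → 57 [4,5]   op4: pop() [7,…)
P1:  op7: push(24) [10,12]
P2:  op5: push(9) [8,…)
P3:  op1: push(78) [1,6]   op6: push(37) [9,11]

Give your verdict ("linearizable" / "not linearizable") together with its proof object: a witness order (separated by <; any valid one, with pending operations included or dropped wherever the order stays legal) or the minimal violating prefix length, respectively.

linearizable — witness: op1 < op2 < op3 < op4 < op5 < op6 < op7

after step 1 (op1 push(78)): stack <78>
after step 2 (op2 push(57)): stack <78,57>
after step 3 (op3 pop() → 57): stack <78>
after step 4 (op4 pop() (pending, included)): stack <>
after step 5 (op5 push(9) (pending, included)): stack <9>
after step 6 (op6 push(37)): stack <9,37>
after step 7 (op7 push(24)): stack <9,37,24>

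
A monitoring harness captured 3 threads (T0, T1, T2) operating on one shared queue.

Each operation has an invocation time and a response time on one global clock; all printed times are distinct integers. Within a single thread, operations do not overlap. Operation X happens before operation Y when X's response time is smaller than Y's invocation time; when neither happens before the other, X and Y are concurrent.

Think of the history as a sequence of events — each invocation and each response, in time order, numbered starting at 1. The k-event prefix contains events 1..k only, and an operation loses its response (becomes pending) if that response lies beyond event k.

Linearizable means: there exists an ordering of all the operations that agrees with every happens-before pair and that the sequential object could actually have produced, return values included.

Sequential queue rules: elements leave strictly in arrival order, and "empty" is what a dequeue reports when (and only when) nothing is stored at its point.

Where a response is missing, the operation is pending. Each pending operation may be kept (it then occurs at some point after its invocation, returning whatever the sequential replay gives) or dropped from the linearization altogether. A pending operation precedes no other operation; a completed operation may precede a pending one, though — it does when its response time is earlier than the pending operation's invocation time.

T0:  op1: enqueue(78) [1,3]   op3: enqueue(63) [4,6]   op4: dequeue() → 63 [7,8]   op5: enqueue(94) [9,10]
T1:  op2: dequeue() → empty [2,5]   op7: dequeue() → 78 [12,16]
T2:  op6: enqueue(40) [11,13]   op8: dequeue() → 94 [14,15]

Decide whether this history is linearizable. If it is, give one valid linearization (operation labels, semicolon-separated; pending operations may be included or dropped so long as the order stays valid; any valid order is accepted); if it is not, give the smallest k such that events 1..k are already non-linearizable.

not linearizable — minimal violating prefix: 8 events

the violation lands at event 8, op4's response at time 8: events 1..7 linearize, events 1..8 do not
real-time-consistent orders of the 4 completed operations: 3 — all fail the queue replay
for example op1, op2, op3, op4 fails at step 2: op2 dequeue() → empty is not legal there
for example op1, op3, op2, op4 fails at step 3: op2 dequeue() → empty is not legal there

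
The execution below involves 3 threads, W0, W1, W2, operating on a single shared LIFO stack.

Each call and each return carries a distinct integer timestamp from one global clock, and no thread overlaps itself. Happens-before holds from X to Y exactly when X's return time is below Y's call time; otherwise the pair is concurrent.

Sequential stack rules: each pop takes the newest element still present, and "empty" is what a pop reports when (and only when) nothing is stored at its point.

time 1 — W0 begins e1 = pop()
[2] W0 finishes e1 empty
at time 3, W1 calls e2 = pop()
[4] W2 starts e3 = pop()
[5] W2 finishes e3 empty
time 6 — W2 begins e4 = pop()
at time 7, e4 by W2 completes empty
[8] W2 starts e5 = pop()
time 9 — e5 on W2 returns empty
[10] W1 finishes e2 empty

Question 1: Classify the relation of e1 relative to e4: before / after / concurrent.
e1 spans [1,2], e4 spans [6,7]
resp(e1)=2 < inv(e4)=6

before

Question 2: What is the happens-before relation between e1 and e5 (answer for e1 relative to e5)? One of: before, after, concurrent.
e1 spans [1,2], e5 spans [8,9]
resp(e1)=2 < inv(e5)=8

before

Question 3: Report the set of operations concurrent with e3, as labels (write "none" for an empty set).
e3 runs from 4 to 5; window-overlapping ops are concurrent
e1 [1,2]: before
e2 [3,10]: concurrent
e4 [6,7]: after
e5 [8,9]: after

e2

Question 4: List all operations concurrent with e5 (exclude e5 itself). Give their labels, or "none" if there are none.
overlap test against e5 [8,9]: concurrent iff the interval meets 8..9
e1 [1,2]: before
e2 [3,10]: concurrent
e3 [4,5]: before
e4 [6,7]: before

e2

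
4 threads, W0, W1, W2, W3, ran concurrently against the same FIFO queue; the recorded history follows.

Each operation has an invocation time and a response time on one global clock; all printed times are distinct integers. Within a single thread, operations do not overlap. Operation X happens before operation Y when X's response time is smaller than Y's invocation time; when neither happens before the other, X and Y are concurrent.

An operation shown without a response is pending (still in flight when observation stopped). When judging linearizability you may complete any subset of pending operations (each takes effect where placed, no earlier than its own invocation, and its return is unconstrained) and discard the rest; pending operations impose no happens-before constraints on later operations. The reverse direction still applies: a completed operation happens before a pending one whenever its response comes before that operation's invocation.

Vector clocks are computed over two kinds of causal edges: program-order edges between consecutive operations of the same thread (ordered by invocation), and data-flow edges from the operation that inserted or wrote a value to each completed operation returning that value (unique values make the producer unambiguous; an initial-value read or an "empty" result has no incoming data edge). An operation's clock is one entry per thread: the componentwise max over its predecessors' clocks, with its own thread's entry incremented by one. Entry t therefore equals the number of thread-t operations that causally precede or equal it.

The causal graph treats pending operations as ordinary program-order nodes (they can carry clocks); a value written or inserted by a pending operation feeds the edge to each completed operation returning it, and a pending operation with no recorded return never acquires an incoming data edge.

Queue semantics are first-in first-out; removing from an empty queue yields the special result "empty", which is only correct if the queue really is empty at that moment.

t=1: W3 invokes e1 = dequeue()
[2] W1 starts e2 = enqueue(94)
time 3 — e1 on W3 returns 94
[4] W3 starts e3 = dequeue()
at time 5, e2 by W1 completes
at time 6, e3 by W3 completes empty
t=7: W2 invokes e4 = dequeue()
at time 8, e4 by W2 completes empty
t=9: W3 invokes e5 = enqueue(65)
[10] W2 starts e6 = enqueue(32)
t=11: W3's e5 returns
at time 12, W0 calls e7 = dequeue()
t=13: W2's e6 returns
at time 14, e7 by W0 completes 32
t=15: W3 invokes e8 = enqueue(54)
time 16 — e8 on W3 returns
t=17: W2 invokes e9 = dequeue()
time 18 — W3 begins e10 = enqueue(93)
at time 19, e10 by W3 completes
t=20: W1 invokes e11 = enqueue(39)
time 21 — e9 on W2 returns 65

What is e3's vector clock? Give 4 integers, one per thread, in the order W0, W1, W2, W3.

e4 (invocation 7): nothing precedes it; W2's component alone gives (0, 0, 1, 0)
e2 (invocation 2): nothing precedes it; W1's component alone gives (0, 1, 0, 0)
invoked at 10, e6 merges VC(e4)=(0, 0, 1, 0) and bumps W2's slot → (0, 0, 2, 0)
invoked at 1, e1 merges VC(e2)=(0, 1, 0, 0) and bumps W3's slot → (0, 1, 0, 1)
invoked at 20, e11 merges VC(e2)=(0, 1, 0, 0) and bumps W1's slot → (0, 2, 0, 0)
invoked at 4, e3 merges VC(e1)=(0, 1, 0, 1) and bumps W3's slot → (0, 1, 0, 2)
invoked at 12, e7 merges VC(e6)=(0, 0, 2, 0) and bumps W0's slot → (1, 0, 2, 0)
invoked at 9, e5 merges VC(e3)=(0, 1, 0, 2) and bumps W3's slot → (0, 1, 0, 3)
invoked at 15, e8 merges VC(e5)=(0, 1, 0, 3) and bumps W3's slot → (0, 1, 0, 4)
invoked at 18, e10 merges VC(e8)=(0, 1, 0, 4) and bumps W3's slot → (0, 1, 0, 5)
invoked at 17, e9 merges VC(e5)=(0, 1, 0, 3), VC(e6)=(0, 0, 2, 0) and bumps W2's slot → (0, 1, 3, 3)
target: VC(e3) = (0, 1, 0, 2)

(0, 1, 0, 2)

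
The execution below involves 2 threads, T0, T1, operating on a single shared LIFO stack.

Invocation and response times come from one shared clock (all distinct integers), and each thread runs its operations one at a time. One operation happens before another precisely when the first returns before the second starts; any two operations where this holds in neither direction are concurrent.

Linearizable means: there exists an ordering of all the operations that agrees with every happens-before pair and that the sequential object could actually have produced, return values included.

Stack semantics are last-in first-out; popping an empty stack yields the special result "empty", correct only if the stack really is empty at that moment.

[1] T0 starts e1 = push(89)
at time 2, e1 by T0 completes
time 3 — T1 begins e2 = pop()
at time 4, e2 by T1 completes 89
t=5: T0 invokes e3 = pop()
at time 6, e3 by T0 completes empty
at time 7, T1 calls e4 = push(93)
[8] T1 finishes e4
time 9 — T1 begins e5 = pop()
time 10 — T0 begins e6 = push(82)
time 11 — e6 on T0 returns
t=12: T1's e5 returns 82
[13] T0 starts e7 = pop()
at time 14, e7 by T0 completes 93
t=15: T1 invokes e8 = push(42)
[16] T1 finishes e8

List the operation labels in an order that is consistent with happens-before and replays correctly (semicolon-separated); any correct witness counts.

1. e1 push(89), leaving stack <89>
2. e2 pop() → 89, leaving stack <>
3. e3 pop() → empty, leaving stack <>
4. e4 push(93), leaving stack <93>
5. e6 push(82), leaving stack <93,82>
6. e5 pop() → 82, leaving stack <93>
7. e7 pop() → 93, leaving stack <>
8. e8 push(42), leaving stack <42>

e1; e2; e3; e4; e6; e5; e7; e8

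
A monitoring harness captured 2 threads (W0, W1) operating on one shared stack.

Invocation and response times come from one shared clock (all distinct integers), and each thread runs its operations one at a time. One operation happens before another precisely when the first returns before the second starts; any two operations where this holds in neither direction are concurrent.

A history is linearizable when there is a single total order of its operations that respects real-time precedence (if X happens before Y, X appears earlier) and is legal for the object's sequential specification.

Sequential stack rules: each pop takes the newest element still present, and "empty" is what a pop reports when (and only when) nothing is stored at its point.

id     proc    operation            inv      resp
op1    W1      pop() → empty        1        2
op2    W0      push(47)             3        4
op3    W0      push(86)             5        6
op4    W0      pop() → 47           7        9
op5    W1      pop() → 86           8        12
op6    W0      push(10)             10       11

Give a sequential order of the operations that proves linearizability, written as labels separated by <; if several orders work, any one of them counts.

op1 < op2 < op3 < op5 < op4 < op6

after step 1 (op1 pop() → empty): stack <>
after step 2 (op2 push(47)): stack <47>
after step 3 (op3 push(86)): stack <47,86>
after step 4 (op5 pop() → 86): stack <47>
after step 5 (op4 pop() → 47): stack <>
after step 6 (op6 push(10)): stack <10>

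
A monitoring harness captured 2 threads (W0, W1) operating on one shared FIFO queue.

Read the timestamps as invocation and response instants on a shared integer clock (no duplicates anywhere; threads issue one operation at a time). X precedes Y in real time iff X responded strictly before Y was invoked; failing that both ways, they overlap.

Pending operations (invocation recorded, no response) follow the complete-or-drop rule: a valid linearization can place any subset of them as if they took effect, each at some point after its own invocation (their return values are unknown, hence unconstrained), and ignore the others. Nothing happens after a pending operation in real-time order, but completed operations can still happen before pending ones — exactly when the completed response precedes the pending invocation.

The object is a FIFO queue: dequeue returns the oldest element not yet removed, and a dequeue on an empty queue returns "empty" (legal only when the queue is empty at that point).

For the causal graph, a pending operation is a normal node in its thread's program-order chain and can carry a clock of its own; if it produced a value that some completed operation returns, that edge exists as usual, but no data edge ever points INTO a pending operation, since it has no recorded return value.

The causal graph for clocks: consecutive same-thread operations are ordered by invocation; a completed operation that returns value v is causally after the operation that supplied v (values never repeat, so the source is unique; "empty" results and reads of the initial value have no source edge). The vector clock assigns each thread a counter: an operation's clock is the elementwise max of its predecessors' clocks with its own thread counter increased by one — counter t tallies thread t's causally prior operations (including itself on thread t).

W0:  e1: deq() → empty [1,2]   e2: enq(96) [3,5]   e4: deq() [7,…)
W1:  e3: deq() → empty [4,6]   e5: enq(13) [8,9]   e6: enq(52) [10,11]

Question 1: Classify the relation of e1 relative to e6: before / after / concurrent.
Answer: before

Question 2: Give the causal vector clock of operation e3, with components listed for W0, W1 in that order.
Answer: (0, 1)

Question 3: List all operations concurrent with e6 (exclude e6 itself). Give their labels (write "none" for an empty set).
Answer: e4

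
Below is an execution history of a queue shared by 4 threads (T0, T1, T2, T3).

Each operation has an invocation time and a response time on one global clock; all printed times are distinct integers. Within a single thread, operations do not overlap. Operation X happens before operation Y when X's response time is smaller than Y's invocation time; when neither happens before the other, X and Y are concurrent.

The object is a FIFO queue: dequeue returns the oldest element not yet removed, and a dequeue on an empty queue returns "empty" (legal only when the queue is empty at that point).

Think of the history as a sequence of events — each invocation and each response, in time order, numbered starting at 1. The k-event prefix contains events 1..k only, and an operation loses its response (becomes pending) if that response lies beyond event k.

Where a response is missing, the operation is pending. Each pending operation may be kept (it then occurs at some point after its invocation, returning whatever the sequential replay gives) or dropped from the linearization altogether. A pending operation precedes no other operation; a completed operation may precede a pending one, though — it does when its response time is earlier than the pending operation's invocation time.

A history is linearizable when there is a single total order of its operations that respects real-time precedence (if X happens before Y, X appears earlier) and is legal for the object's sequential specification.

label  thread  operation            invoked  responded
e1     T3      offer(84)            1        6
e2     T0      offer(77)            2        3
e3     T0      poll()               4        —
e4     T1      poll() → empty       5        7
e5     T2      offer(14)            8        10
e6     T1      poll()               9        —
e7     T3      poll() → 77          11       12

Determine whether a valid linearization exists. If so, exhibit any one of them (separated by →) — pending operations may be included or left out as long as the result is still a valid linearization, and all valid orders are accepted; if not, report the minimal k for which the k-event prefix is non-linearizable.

through event 11 a valid linearization exists; event 12 (e7 responding at time 12) ends that
the 5 completed operations admit 3 real-time orders; each fails the queue replay
including or dropping the 2 pending operations (e3, e6) in any combination fails
for example e1, e2, e4, e5, e7 (pending dropped) fails at step 3: e4 poll() → empty is not legal there
for example e2, e1, e4, e5, e7 (pending dropped) fails at step 3: e4 poll() → empty is not legal there

not linearizable — minimal violating prefix: 12 events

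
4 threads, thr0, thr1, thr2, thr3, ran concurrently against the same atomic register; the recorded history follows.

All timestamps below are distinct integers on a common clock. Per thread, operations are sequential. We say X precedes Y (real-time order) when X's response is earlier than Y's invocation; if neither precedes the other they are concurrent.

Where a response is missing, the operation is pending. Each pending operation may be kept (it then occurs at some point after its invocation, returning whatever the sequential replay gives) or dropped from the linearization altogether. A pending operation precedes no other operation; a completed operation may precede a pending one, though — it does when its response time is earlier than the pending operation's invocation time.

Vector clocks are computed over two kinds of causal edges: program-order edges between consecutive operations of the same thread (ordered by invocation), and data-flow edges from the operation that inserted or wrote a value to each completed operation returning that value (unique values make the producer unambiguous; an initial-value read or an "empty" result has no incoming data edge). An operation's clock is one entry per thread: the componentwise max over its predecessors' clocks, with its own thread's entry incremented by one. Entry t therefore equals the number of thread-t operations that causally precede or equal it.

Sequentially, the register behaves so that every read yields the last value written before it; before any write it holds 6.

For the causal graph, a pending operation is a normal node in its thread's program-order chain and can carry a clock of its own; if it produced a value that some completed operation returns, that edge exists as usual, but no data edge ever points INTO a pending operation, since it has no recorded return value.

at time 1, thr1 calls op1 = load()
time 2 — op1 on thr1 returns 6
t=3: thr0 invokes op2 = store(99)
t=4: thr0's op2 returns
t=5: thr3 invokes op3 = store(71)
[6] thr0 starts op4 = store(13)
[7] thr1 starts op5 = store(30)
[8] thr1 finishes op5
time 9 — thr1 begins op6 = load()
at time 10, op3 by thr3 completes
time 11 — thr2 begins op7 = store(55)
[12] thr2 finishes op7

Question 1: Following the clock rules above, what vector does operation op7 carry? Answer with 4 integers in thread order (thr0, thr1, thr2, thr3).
(0, 0, 1, 0)

root op op3, invoked 5: fresh clock plus thr3's own tick → (0, 0, 0, 1)
root op op7, invoked 11: fresh clock plus thr2's own tick → (0, 0, 1, 0)
root op op1, invoked 1: fresh clock plus thr1's own tick → (0, 1, 0, 0)
root op op2, invoked 3: fresh clock plus thr0's own tick → (1, 0, 0, 0)
op5 (invocation 7): componentwise max over VC(op1)=(0, 1, 0, 0), +1 at thr1, giving (0, 2, 0, 0)
op4 (invocation 6): componentwise max over VC(op2)=(1, 0, 0, 0), +1 at thr0, giving (2, 0, 0, 0)
op6 (invocation 9): componentwise max over VC(op5)=(0, 2, 0, 0), +1 at thr1, giving (0, 3, 0, 0)
target: VC(op7) = (0, 0, 1, 0)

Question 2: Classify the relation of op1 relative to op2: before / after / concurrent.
before

op1 spans [1,2], op2 spans [3,4]
resp(op1)=2 < inv(op2)=3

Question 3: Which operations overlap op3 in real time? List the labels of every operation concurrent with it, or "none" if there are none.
op4, op5, op6

overlap test against op3 [5,10]: concurrent iff the interval meets 5..10
op1 [1,2]: before
op2 [3,4]: before
op4 [6,…): concurrent
op5 [7,8]: concurrent
op6 [9,…): concurrent
op7 [11,12]: after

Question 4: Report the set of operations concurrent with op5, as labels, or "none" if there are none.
op3, op4

op5 spans [7,8]; an op avoiding the whole window 7..8 is ordered, any other is concurrent
op1 [1,2]: before
op2 [3,4]: before
op3 [5,10]: concurrent
op4 [6,…): concurrent
op6 [9,…): after
op7 [11,12]: after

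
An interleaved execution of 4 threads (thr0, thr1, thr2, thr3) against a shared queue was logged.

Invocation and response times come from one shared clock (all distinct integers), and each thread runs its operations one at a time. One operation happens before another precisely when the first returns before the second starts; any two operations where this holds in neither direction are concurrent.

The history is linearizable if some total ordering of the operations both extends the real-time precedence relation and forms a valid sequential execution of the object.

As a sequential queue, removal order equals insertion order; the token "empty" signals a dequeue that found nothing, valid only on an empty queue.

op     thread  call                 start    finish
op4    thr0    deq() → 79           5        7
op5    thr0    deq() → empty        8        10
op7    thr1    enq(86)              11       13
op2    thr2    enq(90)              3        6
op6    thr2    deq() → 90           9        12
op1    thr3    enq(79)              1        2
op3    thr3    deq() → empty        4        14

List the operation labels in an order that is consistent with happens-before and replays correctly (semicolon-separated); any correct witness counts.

op1; op2; op4; op6; op3; op5; op7

step 1: op1 enq(79) — queue <79>
step 2: op2 enq(90) — queue <79,90>
step 3: op4 deq() → 79 — queue <90>
step 4: op6 deq() → 90 — queue <>
step 5: op3 deq() → empty — queue <>
step 6: op5 deq() → empty — queue <>
step 7: op7 enq(86) — queue <86>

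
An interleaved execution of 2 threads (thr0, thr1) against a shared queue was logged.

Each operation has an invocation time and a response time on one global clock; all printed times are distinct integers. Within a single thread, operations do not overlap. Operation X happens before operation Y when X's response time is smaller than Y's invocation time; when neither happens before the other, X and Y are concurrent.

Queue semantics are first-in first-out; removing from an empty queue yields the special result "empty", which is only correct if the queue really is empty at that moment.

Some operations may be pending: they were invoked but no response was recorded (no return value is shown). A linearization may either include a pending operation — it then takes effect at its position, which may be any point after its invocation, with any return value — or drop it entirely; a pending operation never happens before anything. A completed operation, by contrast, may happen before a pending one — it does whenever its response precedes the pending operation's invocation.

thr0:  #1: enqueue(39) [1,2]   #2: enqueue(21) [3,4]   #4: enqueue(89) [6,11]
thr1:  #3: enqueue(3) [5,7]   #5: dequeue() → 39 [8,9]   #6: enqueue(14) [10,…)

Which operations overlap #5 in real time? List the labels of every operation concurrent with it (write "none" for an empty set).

#5 spans [8,9]: anything still running between times 8 and 9 counts as concurrent
#1 [1,2]: before
#2 [3,4]: before
#3 [5,7]: before
#4 [6,11]: concurrent
#6 [10,…): after

#4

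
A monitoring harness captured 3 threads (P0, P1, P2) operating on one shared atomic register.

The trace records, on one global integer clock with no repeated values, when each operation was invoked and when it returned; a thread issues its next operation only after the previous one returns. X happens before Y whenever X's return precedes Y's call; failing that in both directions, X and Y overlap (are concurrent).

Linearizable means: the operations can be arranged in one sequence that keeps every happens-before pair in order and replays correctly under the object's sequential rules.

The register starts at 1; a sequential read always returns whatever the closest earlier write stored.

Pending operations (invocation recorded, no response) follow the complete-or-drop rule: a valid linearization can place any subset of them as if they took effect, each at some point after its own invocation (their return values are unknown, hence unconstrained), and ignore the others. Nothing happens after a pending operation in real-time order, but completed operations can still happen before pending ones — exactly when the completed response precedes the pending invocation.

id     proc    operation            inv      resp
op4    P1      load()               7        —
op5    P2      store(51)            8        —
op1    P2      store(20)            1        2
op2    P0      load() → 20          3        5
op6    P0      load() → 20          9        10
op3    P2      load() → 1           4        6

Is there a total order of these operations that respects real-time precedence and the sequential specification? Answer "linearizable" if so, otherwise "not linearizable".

prefix check: 1..5 passes, 1..6 fails once op3's time-6 response joins
the 3 completed operations admit 2 real-time orders; each fails the atomic register replay
e.g. op1, op2, op3: illegal at step 3, since op3 load() → 1 cannot apply there
e.g. op1, op3, op2: illegal at step 2, since op3 load() → 1 cannot apply there

not linearizable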